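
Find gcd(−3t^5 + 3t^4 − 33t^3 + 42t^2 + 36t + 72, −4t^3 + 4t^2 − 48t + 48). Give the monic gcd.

t^2 + 12

Euclidean algorithm in ℚ[t]:
  −3t^5 + 3t^4 − 33t^3 + 42t^2 + 36t + 72 = ((3/4)t^2 − 3/4)(−4t^3 + 4t^2 − 48t + 48) + (9t^2 + 108)
  −4t^3 + 4t^2 − 48t + 48 = (−(4/9)t + 4/9)(9t^2 + 108) + (0)
Last nonzero remainder: 9t^2 + 108. Dividing through by 9 gives the monic gcd t^2 + 12.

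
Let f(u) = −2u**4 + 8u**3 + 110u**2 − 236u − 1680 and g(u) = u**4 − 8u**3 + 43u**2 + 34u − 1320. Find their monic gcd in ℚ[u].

Repeated division with remainder:
  −2u**4 + 8u**3 + 110u**2 − 236u − 1680 = (−2)(u**4 − 8u**3 + 43u**2 + 34u − 1320) + (−8u**3 + 196u**2 − 168u − 4320)
  u**4 − 8u**3 + 43u**2 + 34u − 1320 = (−(1/8)u − 33/16)(−8u**3 + 196u**2 − 168u − 4320) + ((1705/4)u**2 − (1705/2)u − 10230)
  −8u**3 + 196u**2 − 168u − 4320 = (−(32/1705)u + 144/341)((1705/4)u**2 − (1705/2)u − 10230) + (0)
Last nonzero remainder: (1705/4)u**2 − (1705/2)u − 10230. Dividing through by 1705/4 gives the monic gcd u**2 − 2u − 24.

u**2 − 2u − 24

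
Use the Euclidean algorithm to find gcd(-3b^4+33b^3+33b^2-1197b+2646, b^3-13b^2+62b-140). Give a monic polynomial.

By polynomial division,
  -3b^4+33b^3+33b^2-1197b+2646 = (-3b-6)(b^3-13b^2+62b-140) + (141b^2-1245b+1806)
  b^3-13b^2+62b-140 = ((1/141)b-196/6627)(141b^2-1245b+1806) + ((27324/2209)b-191268/2209)
  141b^2-1245b+1806 = ((103823/9108)b-94987/4554)((27324/2209)b-191268/2209) + (0)
Last nonzero remainder: (27324/2209)b-191268/2209. Dividing through by 27324/2209 gives the monic gcd b-7.

b-7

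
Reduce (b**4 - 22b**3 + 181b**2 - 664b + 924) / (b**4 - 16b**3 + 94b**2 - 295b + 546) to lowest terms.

(b**2 - 9b + 22)/(b**2 - 3b + 13)

By polynomial division,
  b**4 - 22b**3 + 181b**2 - 664b + 924 = (b**4 - 16b**3 + 94b**2 - 295b + 546) + (-6b**3 + 87b**2 - 369b + 378)
  b**4 - 16b**3 + 94b**2 - 295b + 546 = (-(1/6)b + 1/4)(-6b**3 + 87b**2 - 369b + 378) + ((43/4)b**2 - (559/4)b + 903/2)
  -6b**3 + 87b**2 - 369b + 378 = (-(24/43)b + 36/43)((43/4)b**2 - (559/4)b + 903/2) + (0)
Last nonzero remainder: (43/4)b**2 - (559/4)b + 903/2. Dividing through by 43/4 gives the monic gcd b**2 - 13b + 42.
Cancel b**2 - 13b + 42 from numerator and denominator to get the reduced form.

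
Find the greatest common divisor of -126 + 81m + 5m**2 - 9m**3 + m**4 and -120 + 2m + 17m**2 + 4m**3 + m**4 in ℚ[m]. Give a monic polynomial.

-6 + m + m**2

Euclidean algorithm in ℚ[m]:
  m**4 - 9m**3 + 5m**2 + 81m - 126 = (m**4 + 4m**3 + 17m**2 + 2m - 120) + (-13m**3 - 12m**2 + 79m - 6)
  m**4 + 4m**3 + 17m**2 + 2m - 120 = (-(1/13)m - 40/169)(-13m**3 - 12m**2 + 79m - 6) + ((3420/169)m**2 + (3420/169)m - 20520/169)
  -13m**3 - 12m**2 + 79m - 6 = (-(2197/3420)m + 169/3420)((3420/169)m**2 + (3420/169)m - 20520/169) + (0)
Last nonzero remainder: (3420/169)m**2 + (3420/169)m - 20520/169. Dividing through by 3420/169 gives the monic gcd m**2 + m - 6.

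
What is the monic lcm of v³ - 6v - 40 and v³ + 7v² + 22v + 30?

v⁴ + 3v³ - 6v² - 58v - 120

Euclidean algorithm in ℚ[v]:
  v³ - 6v - 40 = (v³ + 7v² + 22v + 30) + (-7v² - 28v - 70)
  v³ + 7v² + 22v + 30 = (-(1/7)v - 3/7)(-7v² - 28v - 70) + (0)
Last nonzero remainder: -7v² - 28v - 70. Dividing through by -7 gives the monic gcd v² + 4v + 10.
Then lcm(f, g) = f·g / gcd(f, g); expanding and making the result monic gives the answer.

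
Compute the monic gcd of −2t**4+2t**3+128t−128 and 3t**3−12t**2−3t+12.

t**2−5t+4

By polynomial division,
  −2t**4+2t**3+128t−128 = (−(2/3)t−2)(3t**3−12t**2−3t+12) + (−26t**2+130t−104)
  3t**3−12t**2−3t+12 = (−(3/26)t−3/26)(−26t**2+130t−104) + (0)
Last nonzero remainder: −26t**2+130t−104. Dividing through by −26 gives the monic gcd t**2−5t+4.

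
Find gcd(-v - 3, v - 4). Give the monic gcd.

Repeated division with remainder:
  -v - 3 = (-1)(v - 4) + (-7)
  v - 4 = (-(1/7)v + 4/7)(-7) + (0)
The last nonzero remainder is the constant -7, so the polynomials are coprime and gcd = 1.

1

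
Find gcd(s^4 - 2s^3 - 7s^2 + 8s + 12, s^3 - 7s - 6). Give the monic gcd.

s^3 - 7s - 6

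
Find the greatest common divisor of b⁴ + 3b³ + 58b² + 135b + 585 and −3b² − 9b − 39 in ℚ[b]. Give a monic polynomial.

b² + 3b + 13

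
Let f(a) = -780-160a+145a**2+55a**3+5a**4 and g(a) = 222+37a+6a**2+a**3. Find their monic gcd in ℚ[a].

By polynomial division,
  5a**4+55a**3+145a**2-160a-780 = (5a+25)(a**3+6a**2+37a+222) + (-190a**2-2195a-6330)
  a**3+6a**2+37a+222 = (-(1/190)a+211/7220)(-190a**2-2195a-6330) + ((97949/1444)a+293847/722)
  -190a**2-2195a-6330 = (-(274360/97949)a-1523420/97949)((97949/1444)a+293847/722) + (0)
Last nonzero remainder: (97949/1444)a+293847/722. Dividing through by 97949/1444 gives the monic gcd a+6.

6+a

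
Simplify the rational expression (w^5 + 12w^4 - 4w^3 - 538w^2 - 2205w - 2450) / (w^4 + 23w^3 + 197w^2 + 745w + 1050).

(w^2 - 5w - 14)/(w + 6)

Apply the Euclidean algorithm:
  w^5 + 12w^4 - 4w^3 - 538w^2 - 2205w - 2450 = (w - 11)(w^4 + 23w^3 + 197w^2 + 745w + 1050) + (52w^3 + 884w^2 + 4940w + 9100)
  w^4 + 23w^3 + 197w^2 + 745w + 1050 = ((1/52)w + 3/26)(52w^3 + 884w^2 + 4940w + 9100) + (0)
Last nonzero remainder: 52w^3 + 884w^2 + 4940w + 9100. Dividing through by 52 gives the monic gcd w^3 + 17w^2 + 95w + 175.
Cancel w^3 + 17w^2 + 95w + 175 from numerator and denominator to get the reduced form.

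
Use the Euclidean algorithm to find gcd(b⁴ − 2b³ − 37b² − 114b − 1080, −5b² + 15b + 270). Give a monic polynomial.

b² − 3b − 54

By polynomial division,
  b⁴ − 2b³ − 37b² − 114b − 1080 = (−(1/5)b² − (1/5)b − 4)(−5b² + 15b + 270) + (0)
Last nonzero remainder: −5b² + 15b + 270. Dividing through by −5 gives the monic gcd b² − 3b − 54.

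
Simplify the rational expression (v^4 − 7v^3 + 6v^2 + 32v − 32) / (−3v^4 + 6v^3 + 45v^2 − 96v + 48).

Apply the Euclidean algorithm:
  v^4 − 7v^3 + 6v^2 + 32v − 32 = (−1/3)(−3v^4 + 6v^3 + 45v^2 − 96v + 48) + (−5v^3 + 21v^2 − 16)
  −3v^4 + 6v^3 + 45v^2 − 96v + 48 = ((3/5)v + 33/25)(−5v^3 + 21v^2 − 16) + ((432/25)v^2 − (432/5)v + 1728/25)
  −5v^3 + 21v^2 − 16 = (−(125/432)v − 25/108)((432/25)v^2 − (432/5)v + 1728/25) + (0)
Last nonzero remainder: (432/25)v^2 − (432/5)v + 1728/25. Dividing through by 432/25 gives the monic gcd v^2 − 5v + 4.
Cancel v^2 − 5v + 4 from numerator and denominator to get the reduced form.

(−v^2 + 2v + 8)/(3v^2 + 9v − 12)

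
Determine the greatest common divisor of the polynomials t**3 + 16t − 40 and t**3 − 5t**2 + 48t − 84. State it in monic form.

Apply the Euclidean algorithm:
  t**3 + 16t − 40 = (t**3 − 5t**2 + 48t − 84) + (5t**2 − 32t + 44)
  t**3 − 5t**2 + 48t − 84 = ((1/5)t + 7/25)(5t**2 − 32t + 44) + ((1204/25)t − 2408/25)
  5t**2 − 32t + 44 = ((125/1204)t − 275/602)((1204/25)t − 2408/25) + (0)
Last nonzero remainder: (1204/25)t − 2408/25. Dividing through by 1204/25 gives the monic gcd t − 2.

t − 2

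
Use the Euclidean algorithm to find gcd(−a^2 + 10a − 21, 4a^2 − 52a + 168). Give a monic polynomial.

Euclidean algorithm in ℚ[a]:
  −a^2 + 10a − 21 = (−1/4)(4a^2 − 52a + 168) + (−3a + 21)
  4a^2 − 52a + 168 = (−(4/3)a + 8)(−3a + 21) + (0)
Last nonzero remainder: −3a + 21. Dividing through by −3 gives the monic gcd a − 7.

a − 7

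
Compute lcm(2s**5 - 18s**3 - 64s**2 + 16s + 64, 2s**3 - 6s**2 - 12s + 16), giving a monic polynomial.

Repeated division with remainder:
  2s**5 - 18s**3 - 64s**2 + 16s + 64 = (s**2 + 3s + 6)(2s**3 - 6s**2 - 12s + 16) + (-8s**2 + 40s - 32)
  2s**3 - 6s**2 - 12s + 16 = (-(1/4)s - 1/2)(-8s**2 + 40s - 32) + (0)
Last nonzero remainder: -8s**2 + 40s - 32. Dividing through by -8 gives the monic gcd s**2 - 5s + 4.
Then lcm(f, g) = f·g / gcd(f, g); expanding and making the result monic gives the answer.

s**6 + 2s**5 - 9s**4 - 50s**3 - 56s**2 + 48s + 64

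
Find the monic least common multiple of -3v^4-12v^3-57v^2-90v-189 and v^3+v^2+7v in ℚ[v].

By polynomial division,
  -3v^4-12v^3-57v^2-90v-189 = (-3v-9)(v^3+v^2+7v) + (-27v^2-27v-189)
  v^3+v^2+7v = (-(1/27)v)(-27v^2-27v-189) + (0)
Last nonzero remainder: -27v^2-27v-189. Dividing through by -27 gives the monic gcd v^2+v+7.
Then lcm(f, g) = f·g / gcd(f, g); expanding and making the result monic gives the answer.

v^5+4v^4+19v^3+30v^2+63v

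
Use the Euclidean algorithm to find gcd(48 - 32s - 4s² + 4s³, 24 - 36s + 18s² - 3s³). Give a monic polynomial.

4 - 4s + s²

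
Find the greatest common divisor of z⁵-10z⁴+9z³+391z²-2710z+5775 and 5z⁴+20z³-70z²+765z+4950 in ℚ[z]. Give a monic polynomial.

z²-7z+33

Apply the Euclidean algorithm:
  z⁵-10z⁴+9z³+391z²-2710z+5775 = ((1/5)z-14/5)(5z⁴+20z³-70z²+765z+4950) + (79z³+42z²-1558z+19635)
  5z⁴+20z³-70z²+765z+4950 = ((5/79)z+1370/6241)(79z³+42z²-1558z+19635) + ((121000/6241)z²-(847000/6241)z+3993000/6241)
  79z³+42z²-1558z+19635 = ((493039/121000)z+742679/24200)((121000/6241)z²-(847000/6241)z+3993000/6241) + (0)
Last nonzero remainder: (121000/6241)z²-(847000/6241)z+3993000/6241. Dividing through by 121000/6241 gives the monic gcd z²-7z+33.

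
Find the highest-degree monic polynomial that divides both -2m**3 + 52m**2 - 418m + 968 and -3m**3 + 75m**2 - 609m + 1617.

m - 11

Euclidean algorithm in ℚ[m]:
  -2m**3 + 52m**2 - 418m + 968 = (2/3)(-3m**3 + 75m**2 - 609m + 1617) + (2m**2 - 12m - 110)
  -3m**3 + 75m**2 - 609m + 1617 = (-(3/2)m + 57/2)(2m**2 - 12m - 110) + (-432m + 4752)
  2m**2 - 12m - 110 = (-(1/216)m - 5/216)(-432m + 4752) + (0)
Last nonzero remainder: -432m + 4752. Dividing through by -432 gives the monic gcd m - 11.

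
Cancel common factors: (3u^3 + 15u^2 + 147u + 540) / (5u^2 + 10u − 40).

Repeated division with remainder:
  3u^3 + 15u^2 + 147u + 540 = ((3/5)u + 9/5)(5u^2 + 10u − 40) + (153u + 612)
  5u^2 + 10u − 40 = ((5/153)u − 10/153)(153u + 612) + (0)
Last nonzero remainder: 153u + 612. Dividing through by 153 gives the monic gcd u + 4.
Cancel u + 4 from numerator and denominator to get the reduced form.

(3u^2 + 3u + 135)/(5u − 10)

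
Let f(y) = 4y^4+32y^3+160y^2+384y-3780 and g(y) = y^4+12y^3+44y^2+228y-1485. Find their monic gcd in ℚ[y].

y^3+y^2+33y-135

Apply the Euclidean algorithm:
  4y^4+32y^3+160y^2+384y-3780 = (4)(y^4+12y^3+44y^2+228y-1485) + (-16y^3-16y^2-528y+2160)
  y^4+12y^3+44y^2+228y-1485 = (-(1/16)y-11/16)(-16y^3-16y^2-528y+2160) + (0)
Last nonzero remainder: -16y^3-16y^2-528y+2160. Dividing through by -16 gives the monic gcd y^3+y^2+33y-135.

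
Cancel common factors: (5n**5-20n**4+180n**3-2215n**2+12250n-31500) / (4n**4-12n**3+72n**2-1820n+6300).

By polynomial division,
  5n**5-20n**4+180n**3-2215n**2+12250n-31500 = ((5/4)n-5/4)(4n**4-12n**3+72n**2-1820n+6300) + (75n**3+150n**2+2100n-23625)
  4n**4-12n**3+72n**2-1820n+6300 = ((4/75)n-4/15)(75n**3+150n**2+2100n-23625) + (0)
Last nonzero remainder: 75n**3+150n**2+2100n-23625. Dividing through by 75 gives the monic gcd n**3+2n**2+28n-315.
Cancel n**3+2n**2+28n-315 from numerator and denominator to get the reduced form.

(5n**2-30n+100)/(4n-20)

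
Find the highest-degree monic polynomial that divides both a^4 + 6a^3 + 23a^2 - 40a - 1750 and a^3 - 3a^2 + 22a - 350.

By polynomial division,
  a^4 + 6a^3 + 23a^2 - 40a - 1750 = (a + 9)(a^3 - 3a^2 + 22a - 350) + (28a^2 + 112a + 1400)
  a^3 - 3a^2 + 22a - 350 = ((1/28)a - 1/4)(28a^2 + 112a + 1400) + (0)
Last nonzero remainder: 28a^2 + 112a + 1400. Dividing through by 28 gives the monic gcd a^2 + 4a + 50.

a^2 + 4a + 50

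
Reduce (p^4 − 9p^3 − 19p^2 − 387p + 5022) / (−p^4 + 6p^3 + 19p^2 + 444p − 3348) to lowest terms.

(−p + 9)/(p − 6)

Euclidean algorithm in ℚ[p]:
  p^4 − 9p^3 − 19p^2 − 387p + 5022 = (−1)(−p^4 + 6p^3 + 19p^2 + 444p − 3348) + (−3p^3 + 57p + 1674)
  −p^4 + 6p^3 + 19p^2 + 444p − 3348 = ((1/3)p − 2)(−3p^3 + 57p + 1674) + (0)
Last nonzero remainder: −3p^3 + 57p + 1674. Dividing through by −3 gives the monic gcd p^3 − 19p − 558.
Cancel p^3 − 19p − 558 from numerator and denominator to get the reduced form.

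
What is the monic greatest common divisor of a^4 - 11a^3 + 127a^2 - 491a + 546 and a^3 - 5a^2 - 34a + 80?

a - 2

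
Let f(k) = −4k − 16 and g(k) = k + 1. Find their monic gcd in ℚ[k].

1

By polynomial division,
  −4k − 16 = (−4)(k + 1) + (−12)
  k + 1 = (−(1/12)k − 1/12)(−12) + (0)
The last nonzero remainder is the constant −12, so the polynomials are coprime and gcd = 1.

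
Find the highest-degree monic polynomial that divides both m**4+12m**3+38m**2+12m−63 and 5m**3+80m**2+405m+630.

m**2+10m+21

Apply the Euclidean algorithm:
  m**4+12m**3+38m**2+12m−63 = ((1/5)m−4/5)(5m**3+80m**2+405m+630) + (21m**2+210m+441)
  5m**3+80m**2+405m+630 = ((5/21)m+10/7)(21m**2+210m+441) + (0)
Last nonzero remainder: 21m**2+210m+441. Dividing through by 21 gives the monic gcd m**2+10m+21.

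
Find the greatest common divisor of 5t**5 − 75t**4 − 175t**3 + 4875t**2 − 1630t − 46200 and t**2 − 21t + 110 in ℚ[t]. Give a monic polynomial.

t**2 − 21t + 110

Repeated division with remainder:
  5t**5 − 75t**4 − 175t**3 + 4875t**2 − 1630t − 46200 = (5t**3 + 30t**2 − 95t − 420)(t**2 − 21t + 110) + (0)
The last nonzero remainder t**2 − 21t + 110 is already monic.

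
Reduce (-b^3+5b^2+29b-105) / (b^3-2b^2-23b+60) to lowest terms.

(-b+7)/(b-4)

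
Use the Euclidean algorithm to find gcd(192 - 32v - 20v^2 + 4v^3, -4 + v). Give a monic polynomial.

-4 + v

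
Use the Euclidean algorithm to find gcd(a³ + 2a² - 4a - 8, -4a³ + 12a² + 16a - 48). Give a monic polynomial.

a² - 4

Euclidean algorithm in ℚ[a]:
  a³ + 2a² - 4a - 8 = (-1/4)(-4a³ + 12a² + 16a - 48) + (5a² - 20)
  -4a³ + 12a² + 16a - 48 = (-(4/5)a + 12/5)(5a² - 20) + (0)
Last nonzero remainder: 5a² - 20. Dividing through by 5 gives the monic gcd a² - 4.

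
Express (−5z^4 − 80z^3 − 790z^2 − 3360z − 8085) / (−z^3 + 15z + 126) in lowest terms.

(5z^2 + 50z + 385)/(z − 6)

Apply the Euclidean algorithm:
  −5z^4 − 80z^3 − 790z^2 − 3360z − 8085 = (5z + 80)(−z^3 + 15z + 126) + (−865z^2 − 5190z − 18165)
  −z^3 + 15z + 126 = ((1/865)z − 6/865)(−865z^2 − 5190z − 18165) + (0)
Last nonzero remainder: −865z^2 − 5190z − 18165. Dividing through by −865 gives the monic gcd z^2 + 6z + 21.
Cancel z^2 + 6z + 21 from numerator and denominator to get the reduced form.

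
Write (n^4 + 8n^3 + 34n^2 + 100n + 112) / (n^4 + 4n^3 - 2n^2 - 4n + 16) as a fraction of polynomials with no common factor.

(n^2 + 2n + 14)/(n^2 - 2n + 2)

By polynomial division,
  n^4 + 8n^3 + 34n^2 + 100n + 112 = (n^4 + 4n^3 - 2n^2 - 4n + 16) + (4n^3 + 36n^2 + 104n + 96)
  n^4 + 4n^3 - 2n^2 - 4n + 16 = ((1/4)n - 5/4)(4n^3 + 36n^2 + 104n + 96) + (17n^2 + 102n + 136)
  4n^3 + 36n^2 + 104n + 96 = ((4/17)n + 12/17)(17n^2 + 102n + 136) + (0)
Last nonzero remainder: 17n^2 + 102n + 136. Dividing through by 17 gives the monic gcd n^2 + 6n + 8.
Cancel n^2 + 6n + 8 from numerator and denominator to get the reduced form.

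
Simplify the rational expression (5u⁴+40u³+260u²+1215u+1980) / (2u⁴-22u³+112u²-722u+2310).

(5u²+35u+60)/(2u²-24u+70)

Repeated division with remainder:
  5u⁴+40u³+260u²+1215u+1980 = (5/2)(2u⁴-22u³+112u²-722u+2310) + (95u³-20u²+3020u-3795)
  2u⁴-22u³+112u²-722u+2310 = ((2/95)u-82/361)(95u³-20u²+3020u-3795) + ((15840/361)u²+(15840/361)u+522720/361)
  95u³-20u²+3020u-3795 = ((6859/3168)u-8303/3168)((15840/361)u²+(15840/361)u+522720/361) + (0)
Last nonzero remainder: (15840/361)u²+(15840/361)u+522720/361. Dividing through by 15840/361 gives the monic gcd u²+u+33.
Cancel u²+u+33 from numerator and denominator to get the reduced form.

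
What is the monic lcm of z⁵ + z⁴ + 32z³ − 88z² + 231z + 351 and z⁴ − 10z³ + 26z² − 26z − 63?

z⁶ − 6z⁵ + 25z⁴ − 312z³ + 847z² − 1266z − 2457

Apply the Euclidean algorithm:
  z⁵ + z⁴ + 32z³ − 88z² + 231z + 351 = (z + 11)(z⁴ − 10z³ + 26z² − 26z − 63) + (116z³ − 348z² + 580z + 1044)
  z⁴ − 10z³ + 26z² − 26z − 63 = ((1/116)z − 7/116)(116z³ − 348z² + 580z + 1044) + (0)
Last nonzero remainder: 116z³ − 348z² + 580z + 1044. Dividing through by 116 gives the monic gcd z³ − 3z² + 5z + 9.
Then lcm(f, g) = f·g / gcd(f, g); expanding and making the result monic gives the answer.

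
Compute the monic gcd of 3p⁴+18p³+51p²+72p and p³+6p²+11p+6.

Euclidean algorithm in ℚ[p]:
  3p⁴+18p³+51p²+72p = (3p)(p³+6p²+11p+6) + (18p²+54p)
  p³+6p²+11p+6 = ((1/18)p+1/6)(18p²+54p) + (2p+6)
  18p²+54p = (9p)(2p+6) + (0)
Last nonzero remainder: 2p+6. Dividing through by 2 gives the monic gcd p+3.

p+3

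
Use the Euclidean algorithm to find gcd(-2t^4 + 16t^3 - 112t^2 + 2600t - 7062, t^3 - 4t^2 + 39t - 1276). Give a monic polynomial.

Euclidean algorithm in ℚ[t]:
  -2t^4 + 16t^3 - 112t^2 + 2600t - 7062 = (-2t + 8)(t^3 - 4t^2 + 39t - 1276) + (-2t^2 - 264t + 3146)
  t^3 - 4t^2 + 39t - 1276 = (-(1/2)t + 68)(-2t^2 - 264t + 3146) + (19564t - 215204)
  -2t^2 - 264t + 3146 = (-(1/9782)t - 143/9782)(19564t - 215204) + (0)
Last nonzero remainder: 19564t - 215204. Dividing through by 19564 gives the monic gcd t - 11.

t - 11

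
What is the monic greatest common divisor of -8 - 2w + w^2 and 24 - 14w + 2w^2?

-4 + w

Euclidean algorithm in ℚ[w]:
  w^2 - 2w - 8 = (1/2)(2w^2 - 14w + 24) + (5w - 20)
  2w^2 - 14w + 24 = ((2/5)w - 6/5)(5w - 20) + (0)
Last nonzero remainder: 5w - 20. Dividing through by 5 gives the monic gcd w - 4.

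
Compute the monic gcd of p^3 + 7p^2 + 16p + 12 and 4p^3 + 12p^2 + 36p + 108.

Apply the Euclidean algorithm:
  p^3 + 7p^2 + 16p + 12 = (1/4)(4p^3 + 12p^2 + 36p + 108) + (4p^2 + 7p - 15)
  4p^3 + 12p^2 + 36p + 108 = (p + 5/4)(4p^2 + 7p - 15) + ((169/4)p + 507/4)
  4p^2 + 7p - 15 = ((16/169)p - 20/169)((169/4)p + 507/4) + (0)
Last nonzero remainder: (169/4)p + 507/4. Dividing through by 169/4 gives the monic gcd p + 3.

p + 3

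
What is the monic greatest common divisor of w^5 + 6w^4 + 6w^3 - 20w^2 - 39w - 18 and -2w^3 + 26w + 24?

w^2 + 4w + 3

By polynomial division,
  w^5 + 6w^4 + 6w^3 - 20w^2 - 39w - 18 = (-(1/2)w^2 - 3w - 19/2)(-2w^3 + 26w + 24) + (70w^2 + 280w + 210)
  -2w^3 + 26w + 24 = (-(1/35)w + 4/35)(70w^2 + 280w + 210) + (0)
Last nonzero remainder: 70w^2 + 280w + 210. Dividing through by 70 gives the monic gcd w^2 + 4w + 3.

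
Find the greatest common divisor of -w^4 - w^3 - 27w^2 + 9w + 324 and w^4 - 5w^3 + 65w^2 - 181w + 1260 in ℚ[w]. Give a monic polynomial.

w^2 + w + 36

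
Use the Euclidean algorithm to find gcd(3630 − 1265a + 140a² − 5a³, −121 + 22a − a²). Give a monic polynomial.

121 − 22a + a²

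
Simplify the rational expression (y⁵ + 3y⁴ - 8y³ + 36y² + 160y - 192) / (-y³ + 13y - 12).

By polynomial division,
  y⁵ + 3y⁴ - 8y³ + 36y² + 160y - 192 = (-y² - 3y - 5)(-y³ + 13y - 12) + (63y² + 189y - 252)
  -y³ + 13y - 12 = (-(1/63)y + 1/21)(63y² + 189y - 252) + (0)
Last nonzero remainder: 63y² + 189y - 252. Dividing through by 63 gives the monic gcd y² + 3y - 4.
Cancel y² + 3y - 4 from numerator and denominator to get the reduced form.

(-y³ + 4y - 48)/(y - 3)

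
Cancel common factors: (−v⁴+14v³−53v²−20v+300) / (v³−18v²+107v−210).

(−v²+3v+10)/(v−7)

Euclidean algorithm in ℚ[v]:
  −v⁴+14v³−53v²−20v+300 = (−v−4)(v³−18v²+107v−210) + (−18v²+198v−540)
  v³−18v²+107v−210 = (−(1/18)v+7/18)(−18v²+198v−540) + (0)
Last nonzero remainder: −18v²+198v−540. Dividing through by −18 gives the monic gcd v²−11v+30.
Cancel v²−11v+30 from numerator and denominator to get the reduced form.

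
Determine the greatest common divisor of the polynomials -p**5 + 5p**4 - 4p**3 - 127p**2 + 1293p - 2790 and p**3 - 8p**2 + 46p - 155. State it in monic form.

Repeated division with remainder:
  -p**5 + 5p**4 - 4p**3 - 127p**2 + 1293p - 2790 = (-p**2 - 3p + 18)(p**3 - 8p**2 + 46p - 155) + (0)
The last nonzero remainder p**3 - 8p**2 + 46p - 155 is already monic.

p**3 - 8p**2 + 46p - 155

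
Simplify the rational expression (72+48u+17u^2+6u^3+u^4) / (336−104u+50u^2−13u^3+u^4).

By polynomial division,
  u^4+6u^3+17u^2+48u+72 = (u^4−13u^3+50u^2−104u+336) + (19u^3−33u^2+152u−264)
  u^4−13u^3+50u^2−104u+336 = ((1/19)u−214/361)(19u^3−33u^2+152u−264) + ((8100/361)u^2+64800/361)
  19u^3−33u^2+152u−264 = ((6859/8100)u−3971/2700)((8100/361)u^2+64800/361) + (0)
Last nonzero remainder: (8100/361)u^2+64800/361. Dividing through by 8100/361 gives the monic gcd u^2+8.
Cancel u^2+8 from numerator and denominator to get the reduced form.

(9+6u+u^2)/(42−13u+u^2)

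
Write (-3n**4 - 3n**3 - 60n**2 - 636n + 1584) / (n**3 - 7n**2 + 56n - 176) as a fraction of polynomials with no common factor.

Euclidean algorithm in ℚ[n]:
  -3n**4 - 3n**3 - 60n**2 - 636n + 1584 = (-3n - 24)(n**3 - 7n**2 + 56n - 176) + (-60n**2 + 180n - 2640)
  n**3 - 7n**2 + 56n - 176 = (-(1/60)n + 1/15)(-60n**2 + 180n - 2640) + (0)
Last nonzero remainder: -60n**2 + 180n - 2640. Dividing through by -60 gives the monic gcd n**2 - 3n + 44.
Cancel n**2 - 3n + 44 from numerator and denominator to get the reduced form.

(-3n**2 - 12n + 36)/(n - 4)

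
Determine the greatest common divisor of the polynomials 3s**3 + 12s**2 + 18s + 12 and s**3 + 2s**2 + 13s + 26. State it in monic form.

s + 2

Repeated division with remainder:
  3s**3 + 12s**2 + 18s + 12 = (3)(s**3 + 2s**2 + 13s + 26) + (6s**2 - 21s - 66)
  s**3 + 2s**2 + 13s + 26 = ((1/6)s + 11/12)(6s**2 - 21s - 66) + ((173/4)s + 173/2)
  6s**2 - 21s - 66 = ((24/173)s - 132/173)((173/4)s + 173/2) + (0)
Last nonzero remainder: (173/4)s + 173/2. Dividing through by 173/4 gives the monic gcd s + 2.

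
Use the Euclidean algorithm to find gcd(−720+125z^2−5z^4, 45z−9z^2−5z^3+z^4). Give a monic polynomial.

Euclidean algorithm in ℚ[z]:
  −5z^4+125z^2−720 = (−5)(z^4−5z^3−9z^2+45z) + (−25z^3+80z^2+225z−720)
  z^4−5z^3−9z^2+45z = (−(1/25)z+9/125)(−25z^3+80z^2+225z−720) + (−(144/25)z^2+1296/25)
  −25z^3+80z^2+225z−720 = ((625/144)z−125/9)(−(144/25)z^2+1296/25) + (0)
Last nonzero remainder: −(144/25)z^2+1296/25. Dividing through by −144/25 gives the monic gcd z^2−9.

−9+z^2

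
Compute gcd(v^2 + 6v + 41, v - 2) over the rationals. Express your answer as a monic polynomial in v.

By polynomial division,
  v^2 + 6v + 41 = (v + 8)(v - 2) + (57)
  v - 2 = ((1/57)v - 2/57)(57) + (0)
The last nonzero remainder is the constant 57, so the polynomials are coprime and gcd = 1.

1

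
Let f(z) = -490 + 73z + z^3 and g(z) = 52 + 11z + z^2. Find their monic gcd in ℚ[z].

1

Repeated division with remainder:
  z^3 + 73z - 490 = (z - 11)(z^2 + 11z + 52) + (142z + 82)
  z^2 + 11z + 52 = ((1/142)z + 370/5041)(142z + 82) + (231792/5041)
  142z + 82 = ((357911/115896)z + 206681/115896)(231792/5041) + (0)
The last nonzero remainder is the constant 231792/5041, so the polynomials are coprime and gcd = 1.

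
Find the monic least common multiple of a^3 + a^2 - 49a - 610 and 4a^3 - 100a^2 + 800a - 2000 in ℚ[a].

a^5 - 14a^4 - 14a^3 + 175a^2 + 6700a - 30500

Euclidean algorithm in ℚ[a]:
  a^3 + a^2 - 49a - 610 = (1/4)(4a^3 - 100a^2 + 800a - 2000) + (26a^2 - 249a - 110)
  4a^3 - 100a^2 + 800a - 2000 = ((2/13)a - 401/169)(26a^2 - 249a - 110) + ((38211/169)a - 382110/169)
  26a^2 - 249a - 110 = ((4394/38211)a + 1859/38211)((38211/169)a - 382110/169) + (0)
Last nonzero remainder: (38211/169)a - 382110/169. Dividing through by 38211/169 gives the monic gcd a - 10.
Then lcm(f, g) = f·g / gcd(f, g); expanding and making the result monic gives the answer.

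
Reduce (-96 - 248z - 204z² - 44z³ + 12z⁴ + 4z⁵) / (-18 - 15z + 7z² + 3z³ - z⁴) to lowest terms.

By polynomial division,
  4z⁵ + 12z⁴ - 44z³ - 204z² - 248z - 96 = (-4z - 24)(-z⁴ + 3z³ + 7z² - 15z - 18) + (56z³ - 96z² - 680z - 528)
  -z⁴ + 3z³ + 7z² - 15z - 18 = (-(1/56)z + 9/392)(56z³ - 96z² - 680z - 528) + (-(144/49)z² - (432/49)z - 288/49)
  56z³ - 96z² - 680z - 528 = (-(343/18)z + 539/6)(-(144/49)z² - (432/49)z - 288/49) + (0)
Last nonzero remainder: -(144/49)z² - (432/49)z - 288/49. Dividing through by -144/49 gives the monic gcd z² + 3z + 2.
Cancel z² + 3z + 2 from numerator and denominator to get the reduced form.

(48 + 52z - 4z³)/(9 - 6z + z²)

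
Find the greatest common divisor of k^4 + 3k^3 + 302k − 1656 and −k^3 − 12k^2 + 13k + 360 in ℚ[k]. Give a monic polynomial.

k + 9

Repeated division with remainder:
  k^4 + 3k^3 + 302k − 1656 = (−k + 9)(−k^3 − 12k^2 + 13k + 360) + (121k^2 + 545k − 4896)
  −k^3 − 12k^2 + 13k + 360 = (−(1/121)k − 907/14641)(121k^2 + 545k − 4896) + ((92232/14641)k + 830088/14641)
  121k^2 + 545k − 4896 = ((1771561/92232)k − 995588/11529)((92232/14641)k + 830088/14641) + (0)
Last nonzero remainder: (92232/14641)k + 830088/14641. Dividing through by 92232/14641 gives the monic gcd k + 9.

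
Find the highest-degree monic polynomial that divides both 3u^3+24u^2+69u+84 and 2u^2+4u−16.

u+4

Repeated division with remainder:
  3u^3+24u^2+69u+84 = ((3/2)u+9)(2u^2+4u−16) + (57u+228)
  2u^2+4u−16 = ((2/57)u−4/57)(57u+228) + (0)
Last nonzero remainder: 57u+228. Dividing through by 57 gives the monic gcd u+4.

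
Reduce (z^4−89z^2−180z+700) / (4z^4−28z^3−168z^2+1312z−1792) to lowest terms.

(z^2−5z−50)/(4z^2−48z+128)

Repeated division with remainder:
  z^4−89z^2−180z+700 = (1/4)(4z^4−28z^3−168z^2+1312z−1792) + (7z^3−47z^2−508z+1148)
  4z^4−28z^3−168z^2+1312z−1792 = ((4/7)z−8/49)(7z^3−47z^2−508z+1148) + ((5616/49)z^2+(28080/49)z−11232/7)
  7z^3−47z^2−508z+1148 = ((343/5616)z−2009/2808)((5616/49)z^2+(28080/49)z−11232/7) + (0)
Last nonzero remainder: (5616/49)z^2+(28080/49)z−11232/7. Dividing through by 5616/49 gives the monic gcd z^2+5z−14.
Cancel z^2+5z−14 from numerator and denominator to get the reduced form.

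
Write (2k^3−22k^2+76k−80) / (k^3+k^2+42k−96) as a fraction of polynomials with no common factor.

Apply the Euclidean algorithm:
  2k^3−22k^2+76k−80 = (2)(k^3+k^2+42k−96) + (−24k^2−8k+112)
  k^3+k^2+42k−96 = (−(1/24)k−1/36)(−24k^2−8k+112) + ((418/9)k−836/9)
  −24k^2−8k+112 = (−(108/209)k−252/209)((418/9)k−836/9) + (0)
Last nonzero remainder: (418/9)k−836/9. Dividing through by 418/9 gives the monic gcd k−2.
Cancel k−2 from numerator and denominator to get the reduced form.

(2k^2−18k+40)/(k^2+3k+48)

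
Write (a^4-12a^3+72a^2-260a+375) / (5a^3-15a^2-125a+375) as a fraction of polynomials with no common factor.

Apply the Euclidean algorithm:
  a^4-12a^3+72a^2-260a+375 = ((1/5)a-9/5)(5a^3-15a^2-125a+375) + (70a^2-560a+1050)
  5a^3-15a^2-125a+375 = ((1/14)a+5/14)(70a^2-560a+1050) + (0)
Last nonzero remainder: 70a^2-560a+1050. Dividing through by 70 gives the monic gcd a^2-8a+15.
Cancel a^2-8a+15 from numerator and denominator to get the reduced form.

(a^2-4a+25)/(5a+25)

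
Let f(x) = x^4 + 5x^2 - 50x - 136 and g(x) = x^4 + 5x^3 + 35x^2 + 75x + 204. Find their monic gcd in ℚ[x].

x^2 + 2x + 17

Apply the Euclidean algorithm:
  x^4 + 5x^2 - 50x - 136 = (x^4 + 5x^3 + 35x^2 + 75x + 204) + (-5x^3 - 30x^2 - 125x - 340)
  x^4 + 5x^3 + 35x^2 + 75x + 204 = (-(1/5)x + 1/5)(-5x^3 - 30x^2 - 125x - 340) + (16x^2 + 32x + 272)
  -5x^3 - 30x^2 - 125x - 340 = (-(5/16)x - 5/4)(16x^2 + 32x + 272) + (0)
Last nonzero remainder: 16x^2 + 32x + 272. Dividing through by 16 gives the monic gcd x^2 + 2x + 17.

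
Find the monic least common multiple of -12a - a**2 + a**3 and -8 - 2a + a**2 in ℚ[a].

-24a - 14a**2 + a**3 + a**4

Euclidean algorithm in ℚ[a]:
  a**3 - a**2 - 12a = (a + 1)(a**2 - 2a - 8) + (-2a + 8)
  a**2 - 2a - 8 = (-(1/2)a - 1)(-2a + 8) + (0)
Last nonzero remainder: -2a + 8. Dividing through by -2 gives the monic gcd a - 4.
Then lcm(f, g) = f·g / gcd(f, g); expanding and making the result monic gives the answer.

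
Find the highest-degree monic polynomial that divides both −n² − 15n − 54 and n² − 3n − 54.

n + 6

Euclidean algorithm in ℚ[n]:
  −n² − 15n − 54 = (−1)(n² − 3n − 54) + (−18n − 108)
  n² − 3n − 54 = (−(1/18)n + 1/2)(−18n − 108) + (0)
Last nonzero remainder: −18n − 108. Dividing through by −18 gives the monic gcd n + 6.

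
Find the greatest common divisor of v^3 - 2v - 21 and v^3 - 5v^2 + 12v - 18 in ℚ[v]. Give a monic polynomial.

v - 3

Euclidean algorithm in ℚ[v]:
  v^3 - 2v - 21 = (v^3 - 5v^2 + 12v - 18) + (5v^2 - 14v - 3)
  v^3 - 5v^2 + 12v - 18 = ((1/5)v - 11/25)(5v^2 - 14v - 3) + ((161/25)v - 483/25)
  5v^2 - 14v - 3 = ((125/161)v + 25/161)((161/25)v - 483/25) + (0)
Last nonzero remainder: (161/25)v - 483/25. Dividing through by 161/25 gives the monic gcd v - 3.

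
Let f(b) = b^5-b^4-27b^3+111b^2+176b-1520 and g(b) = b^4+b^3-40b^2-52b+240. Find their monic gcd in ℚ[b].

b^2+9b+20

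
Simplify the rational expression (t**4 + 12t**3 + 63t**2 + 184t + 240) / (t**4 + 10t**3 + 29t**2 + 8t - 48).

(t**2 + 4t + 15)/(t**2 + 2t - 3)

By polynomial division,
  t**4 + 12t**3 + 63t**2 + 184t + 240 = (t**4 + 10t**3 + 29t**2 + 8t - 48) + (2t**3 + 34t**2 + 176t + 288)
  t**4 + 10t**3 + 29t**2 + 8t - 48 = ((1/2)t - 7/2)(2t**3 + 34t**2 + 176t + 288) + (60t**2 + 480t + 960)
  2t**3 + 34t**2 + 176t + 288 = ((1/30)t + 3/10)(60t**2 + 480t + 960) + (0)
Last nonzero remainder: 60t**2 + 480t + 960. Dividing through by 60 gives the monic gcd t**2 + 8t + 16.
Cancel t**2 + 8t + 16 from numerator and denominator to get the reduced form.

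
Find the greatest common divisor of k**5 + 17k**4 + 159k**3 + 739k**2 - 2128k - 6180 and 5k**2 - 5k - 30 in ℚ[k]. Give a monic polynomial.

k**2 - k - 6

Apply the Euclidean algorithm:
  k**5 + 17k**4 + 159k**3 + 739k**2 - 2128k - 6180 = ((1/5)k**3 + (18/5)k**2 + (183/5)k + 206)(5k**2 - 5k - 30) + (0)
Last nonzero remainder: 5k**2 - 5k - 30. Dividing through by 5 gives the monic gcd k**2 - k - 6.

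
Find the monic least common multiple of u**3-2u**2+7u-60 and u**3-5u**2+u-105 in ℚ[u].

u**4-9u**3+21u**2-109u+420

By polynomial division,
  u**3-2u**2+7u-60 = (u**3-5u**2+u-105) + (3u**2+6u+45)
  u**3-5u**2+u-105 = ((1/3)u-7/3)(3u**2+6u+45) + (0)
Last nonzero remainder: 3u**2+6u+45. Dividing through by 3 gives the monic gcd u**2+2u+15.
Then lcm(f, g) = f·g / gcd(f, g); expanding and making the result monic gives the answer.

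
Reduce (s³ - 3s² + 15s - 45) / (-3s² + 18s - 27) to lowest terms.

By polynomial division,
  s³ - 3s² + 15s - 45 = (-(1/3)s - 1)(-3s² + 18s - 27) + (24s - 72)
  -3s² + 18s - 27 = (-(1/8)s + 3/8)(24s - 72) + (0)
Last nonzero remainder: 24s - 72. Dividing through by 24 gives the monic gcd s - 3.
Cancel s - 3 from numerator and denominator to get the reduced form.

(-s² - 15)/(3s - 9)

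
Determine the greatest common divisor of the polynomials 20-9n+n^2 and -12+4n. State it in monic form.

Apply the Euclidean algorithm:
  n^2-9n+20 = ((1/4)n-3/2)(4n-12) + (2)
  4n-12 = (2n-6)(2) + (0)
The last nonzero remainder is the constant 2, so the polynomials are coprime and gcd = 1.

1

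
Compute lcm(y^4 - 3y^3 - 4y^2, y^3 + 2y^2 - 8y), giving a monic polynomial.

y^6 - y^5 - 18y^4 + 16y^3 + 32y^2

By polynomial division,
  y^4 - 3y^3 - 4y^2 = (y - 5)(y^3 + 2y^2 - 8y) + (14y^2 - 40y)
  y^3 + 2y^2 - 8y = ((1/14)y + 17/49)(14y^2 - 40y) + ((288/49)y)
  14y^2 - 40y = ((343/144)y - 245/36)((288/49)y) + (0)
Last nonzero remainder: (288/49)y. Dividing through by 288/49 gives the monic gcd y.
Then lcm(f, g) = f·g / gcd(f, g); expanding and making the result monic gives the answer.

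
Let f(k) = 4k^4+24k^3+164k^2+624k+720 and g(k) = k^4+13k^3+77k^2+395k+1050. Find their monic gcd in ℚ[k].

k^2+k+30

Apply the Euclidean algorithm:
  4k^4+24k^3+164k^2+624k+720 = (4)(k^4+13k^3+77k^2+395k+1050) + (−28k^3−144k^2−956k−3480)
  k^4+13k^3+77k^2+395k+1050 = (−(1/28)k−55/196)(−28k^3−144k^2−956k−3480) + ((120/49)k^2+(120/49)k+3600/49)
  −28k^3−144k^2−956k−3480 = (−(343/30)k−1421/30)((120/49)k^2+(120/49)k+3600/49) + (0)
Last nonzero remainder: (120/49)k^2+(120/49)k+3600/49. Dividing through by 120/49 gives the monic gcd k^2+k+30.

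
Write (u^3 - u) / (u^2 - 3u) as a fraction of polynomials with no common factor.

(u^2 - 1)/(u - 3)

By polynomial division,
  u^3 - u = (u + 3)(u^2 - 3u) + (8u)
  u^2 - 3u = ((1/8)u - 3/8)(8u) + (0)
Last nonzero remainder: 8u. Dividing through by 8 gives the monic gcd u.
Cancel u from numerator and denominator to get the reduced form.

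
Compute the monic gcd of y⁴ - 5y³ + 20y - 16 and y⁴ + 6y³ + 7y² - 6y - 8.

y² + y - 2

Repeated division with remainder:
  y⁴ - 5y³ + 20y - 16 = (y⁴ + 6y³ + 7y² - 6y - 8) + (-11y³ - 7y² + 26y - 8)
  y⁴ + 6y³ + 7y² - 6y - 8 = (-(1/11)y - 59/121)(-11y³ - 7y² + 26y - 8) + ((720/121)y² + (720/121)y - 1440/121)
  -11y³ - 7y² + 26y - 8 = (-(1331/720)y + 121/180)((720/121)y² + (720/121)y - 1440/121) + (0)
Last nonzero remainder: (720/121)y² + (720/121)y - 1440/121. Dividing through by 720/121 gives the monic gcd y² + y - 2.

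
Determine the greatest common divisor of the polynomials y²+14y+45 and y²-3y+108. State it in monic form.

1

By polynomial division,
  y²+14y+45 = (y²-3y+108) + (17y-63)
  y²-3y+108 = ((1/17)y+12/289)(17y-63) + (31968/289)
  17y-63 = ((4913/31968)y-2023/3552)(31968/289) + (0)
The last nonzero remainder is the constant 31968/289, so the polynomials are coprime and gcd = 1.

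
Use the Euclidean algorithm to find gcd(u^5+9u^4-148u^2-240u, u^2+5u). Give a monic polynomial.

u^2+5u

By polynomial division,
  u^5+9u^4-148u^2-240u = (u^3+4u^2-20u-48)(u^2+5u) + (0)
The last nonzero remainder u^2+5u is already monic.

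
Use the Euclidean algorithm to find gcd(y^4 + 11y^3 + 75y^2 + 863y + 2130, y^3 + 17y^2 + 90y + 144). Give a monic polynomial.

y + 3

Repeated division with remainder:
  y^4 + 11y^3 + 75y^2 + 863y + 2130 = (y - 6)(y^3 + 17y^2 + 90y + 144) + (87y^2 + 1259y + 2994)
  y^3 + 17y^2 + 90y + 144 = ((1/87)y + 220/7569)(87y^2 + 1259y + 2994) + ((143752/7569)y + 143752/2523)
  87y^2 + 1259y + 2994 = ((658503/143752)y + 3776931/71876)((143752/7569)y + 143752/2523) + (0)
Last nonzero remainder: (143752/7569)y + 143752/2523. Dividing through by 143752/7569 gives the monic gcd y + 3.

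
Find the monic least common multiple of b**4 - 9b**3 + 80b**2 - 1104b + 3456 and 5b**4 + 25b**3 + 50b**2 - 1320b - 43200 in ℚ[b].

b**5 + b**4 - 10b**3 - 304b**2 - 7584b + 34560

Apply the Euclidean algorithm:
  b**4 - 9b**3 + 80b**2 - 1104b + 3456 = (1/5)(5b**4 + 25b**3 + 50b**2 - 1320b - 43200) + (-14b**3 + 70b**2 - 840b + 12096)
  5b**4 + 25b**3 + 50b**2 - 1320b - 43200 = (-(5/14)b - 25/7)(-14b**3 + 70b**2 - 840b + 12096) + (0)
Last nonzero remainder: -14b**3 + 70b**2 - 840b + 12096. Dividing through by -14 gives the monic gcd b**3 - 5b**2 + 60b - 864.
Then lcm(f, g) = f·g / gcd(f, g); expanding and making the result monic gives the answer.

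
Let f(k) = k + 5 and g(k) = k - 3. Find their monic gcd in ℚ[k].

Apply the Euclidean algorithm:
  k + 5 = (k - 3) + (8)
  k - 3 = ((1/8)k - 3/8)(8) + (0)
The last nonzero remainder is the constant 8, so the polynomials are coprime and gcd = 1.

1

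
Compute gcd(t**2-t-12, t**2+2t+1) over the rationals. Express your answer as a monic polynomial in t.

1

By polynomial division,
  t**2-t-12 = (t**2+2t+1) + (-3t-13)
  t**2+2t+1 = (-(1/3)t+7/9)(-3t-13) + (100/9)
  -3t-13 = (-(27/100)t-117/100)(100/9) + (0)
The last nonzero remainder is the constant 100/9, so the polynomials are coprime and gcd = 1.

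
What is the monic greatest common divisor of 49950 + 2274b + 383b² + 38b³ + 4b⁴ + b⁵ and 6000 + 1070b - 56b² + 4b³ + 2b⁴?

75 - 11b + b²

Euclidean algorithm in ℚ[b]:
  b⁵ + 4b⁴ + 38b³ + 383b² + 2274b + 49950 = ((1/2)b + 1)(2b⁴ + 4b³ - 56b² + 1070b + 6000) + (62b³ - 96b² - 1796b + 43950)
  2b⁴ + 4b³ - 56b² + 1070b + 6000 = ((1/31)b + 110/961)(62b³ - 96b² - 1796b + 43950) + ((12420/961)b² - (136620/961)b + 931500/961)
  62b³ - 96b² - 1796b + 43950 = ((29791/6210)b + 281573/6210)((12420/961)b² - (136620/961)b + 931500/961) + (0)
Last nonzero remainder: (12420/961)b² - (136620/961)b + 931500/961. Dividing through by 12420/961 gives the monic gcd b² - 11b + 75.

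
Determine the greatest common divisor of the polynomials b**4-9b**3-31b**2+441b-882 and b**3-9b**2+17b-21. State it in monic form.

Repeated division with remainder:
  b**4-9b**3-31b**2+441b-882 = (b)(b**3-9b**2+17b-21) + (-48b**2+462b-882)
  b**3-9b**2+17b-21 = (-(1/48)b-5/384)(-48b**2+462b-882) + ((297/64)b-2079/64)
  -48b**2+462b-882 = (-(1024/99)b+896/33)((297/64)b-2079/64) + (0)
Last nonzero remainder: (297/64)b-2079/64. Dividing through by 297/64 gives the monic gcd b-7.

b-7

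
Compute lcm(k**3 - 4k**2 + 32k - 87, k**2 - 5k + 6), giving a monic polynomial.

k**4 - 6k**3 + 40k**2 - 151k + 174

Euclidean algorithm in ℚ[k]:
  k**3 - 4k**2 + 32k - 87 = (k + 1)(k**2 - 5k + 6) + (31k - 93)
  k**2 - 5k + 6 = ((1/31)k - 2/31)(31k - 93) + (0)
Last nonzero remainder: 31k - 93. Dividing through by 31 gives the monic gcd k - 3.
Then lcm(f, g) = f·g / gcd(f, g); expanding and making the result monic gives the answer.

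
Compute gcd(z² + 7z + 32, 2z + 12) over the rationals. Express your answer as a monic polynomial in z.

Apply the Euclidean algorithm:
  z² + 7z + 32 = ((1/2)z + 1/2)(2z + 12) + (26)
  2z + 12 = ((1/13)z + 6/13)(26) + (0)
The last nonzero remainder is the constant 26, so the polynomials are coprime and gcd = 1.

1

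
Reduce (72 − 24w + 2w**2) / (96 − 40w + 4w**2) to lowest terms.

Apply the Euclidean algorithm:
  2w**2 − 24w + 72 = (1/2)(4w**2 − 40w + 96) + (−4w + 24)
  4w**2 − 40w + 96 = (−w + 4)(−4w + 24) + (0)
Last nonzero remainder: −4w + 24. Dividing through by −4 gives the monic gcd w − 6.
Cancel w − 6 from numerator and denominator to get the reduced form.

(−6 + w)/(−8 + 2w)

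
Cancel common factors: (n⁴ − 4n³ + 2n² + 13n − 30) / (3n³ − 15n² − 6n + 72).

(n² − 3n + 5)/(3n − 12)

By polynomial division,
  n⁴ − 4n³ + 2n² + 13n − 30 = ((1/3)n + 1/3)(3n³ − 15n² − 6n + 72) + (9n² − 9n − 54)
  3n³ − 15n² − 6n + 72 = ((1/3)n − 4/3)(9n² − 9n − 54) + (0)
Last nonzero remainder: 9n² − 9n − 54. Dividing through by 9 gives the monic gcd n² − n − 6.
Cancel n² − n − 6 from numerator and denominator to get the reduced form.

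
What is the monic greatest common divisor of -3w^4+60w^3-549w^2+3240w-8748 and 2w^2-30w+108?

Euclidean algorithm in ℚ[w]:
  -3w^4+60w^3-549w^2+3240w-8748 = (-(3/2)w^2+(15/2)w-81)(2w^2-30w+108) + (0)
Last nonzero remainder: 2w^2-30w+108. Dividing through by 2 gives the monic gcd w^2-15w+54.

w^2-15w+54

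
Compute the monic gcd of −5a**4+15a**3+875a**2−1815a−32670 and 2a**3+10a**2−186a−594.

Euclidean algorithm in ℚ[a]:
  −5a**4+15a**3+875a**2−1815a−32670 = (−(5/2)a+20)(2a**3+10a**2−186a−594) + (210a**2+420a−20790)
  2a**3+10a**2−186a−594 = ((1/105)a+1/35)(210a**2+420a−20790) + (0)
Last nonzero remainder: 210a**2+420a−20790. Dividing through by 210 gives the monic gcd a**2+2a−99.

a**2+2a−99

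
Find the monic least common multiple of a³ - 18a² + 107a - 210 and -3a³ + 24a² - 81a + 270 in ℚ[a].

a⁵ - 20a⁴ + 158a³ - 694a² + 2025a - 3150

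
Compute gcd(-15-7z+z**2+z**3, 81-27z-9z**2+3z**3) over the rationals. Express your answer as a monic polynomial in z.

-3+z

Apply the Euclidean algorithm:
  z**3+z**2-7z-15 = (1/3)(3z**3-9z**2-27z+81) + (4z**2+2z-42)
  3z**3-9z**2-27z+81 = ((3/4)z-21/8)(4z**2+2z-42) + ((39/4)z-117/4)
  4z**2+2z-42 = ((16/39)z+56/39)((39/4)z-117/4) + (0)
Last nonzero remainder: (39/4)z-117/4. Dividing through by 39/4 gives the monic gcd z-3.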